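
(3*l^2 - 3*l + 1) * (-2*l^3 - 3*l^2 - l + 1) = -6*l^5 - 3*l^4 + 4*l^3 + 3*l^2 - 4*l + 1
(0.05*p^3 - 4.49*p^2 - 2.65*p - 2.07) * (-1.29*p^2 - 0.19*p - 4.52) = -0.0645*p^5 + 5.7826*p^4 + 4.0456*p^3 + 23.4686*p^2 + 12.3713*p + 9.3564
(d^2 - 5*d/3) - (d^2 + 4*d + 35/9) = -17*d/3 - 35/9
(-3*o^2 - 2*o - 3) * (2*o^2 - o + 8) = -6*o^4 - o^3 - 28*o^2 - 13*o - 24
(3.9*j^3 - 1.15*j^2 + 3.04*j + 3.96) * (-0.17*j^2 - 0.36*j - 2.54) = -0.663*j^5 - 1.2085*j^4 - 10.0088*j^3 + 1.1534*j^2 - 9.1472*j - 10.0584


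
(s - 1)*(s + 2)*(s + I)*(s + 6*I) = s^4 + s^3 + 7*I*s^3 - 8*s^2 + 7*I*s^2 - 6*s - 14*I*s + 12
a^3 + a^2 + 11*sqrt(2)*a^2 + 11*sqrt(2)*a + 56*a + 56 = (a + 1)*(a + 4*sqrt(2))*(a + 7*sqrt(2))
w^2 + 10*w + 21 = (w + 3)*(w + 7)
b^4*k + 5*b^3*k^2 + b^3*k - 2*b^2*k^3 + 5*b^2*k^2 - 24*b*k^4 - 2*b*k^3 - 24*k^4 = (b - 2*k)*(b + 3*k)*(b + 4*k)*(b*k + k)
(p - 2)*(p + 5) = p^2 + 3*p - 10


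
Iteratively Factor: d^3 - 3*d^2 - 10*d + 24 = (d - 4)*(d^2 + d - 6) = (d - 4)*(d + 3)*(d - 2)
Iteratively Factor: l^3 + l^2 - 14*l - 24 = (l - 4)*(l^2 + 5*l + 6) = (l - 4)*(l + 2)*(l + 3)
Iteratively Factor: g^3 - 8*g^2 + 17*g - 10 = (g - 1)*(g^2 - 7*g + 10) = (g - 2)*(g - 1)*(g - 5)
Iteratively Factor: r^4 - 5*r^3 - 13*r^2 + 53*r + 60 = (r + 3)*(r^3 - 8*r^2 + 11*r + 20) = (r + 1)*(r + 3)*(r^2 - 9*r + 20) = (r - 4)*(r + 1)*(r + 3)*(r - 5)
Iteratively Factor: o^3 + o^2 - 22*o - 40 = (o + 2)*(o^2 - o - 20) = (o - 5)*(o + 2)*(o + 4)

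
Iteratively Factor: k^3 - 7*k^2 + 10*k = (k - 5)*(k^2 - 2*k) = k*(k - 5)*(k - 2)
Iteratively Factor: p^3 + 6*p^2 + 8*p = (p + 4)*(p^2 + 2*p) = p*(p + 4)*(p + 2)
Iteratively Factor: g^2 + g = (g + 1)*(g)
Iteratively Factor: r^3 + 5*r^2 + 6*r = (r + 3)*(r^2 + 2*r) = (r + 2)*(r + 3)*(r)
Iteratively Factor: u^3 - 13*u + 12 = (u - 3)*(u^2 + 3*u - 4) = (u - 3)*(u + 4)*(u - 1)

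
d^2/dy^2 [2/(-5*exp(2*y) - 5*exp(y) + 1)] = 10*(-10*(2*exp(y) + 1)^2*exp(y) + (4*exp(y) + 1)*(5*exp(2*y) + 5*exp(y) - 1))*exp(y)/(5*exp(2*y) + 5*exp(y) - 1)^3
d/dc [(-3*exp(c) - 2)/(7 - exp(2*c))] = (-2*(3*exp(c) + 2)*exp(c) + 3*exp(2*c) - 21)*exp(c)/(exp(2*c) - 7)^2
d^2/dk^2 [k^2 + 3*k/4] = 2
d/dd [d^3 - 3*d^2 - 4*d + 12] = 3*d^2 - 6*d - 4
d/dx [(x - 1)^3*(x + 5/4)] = (x - 1)^2*(16*x + 11)/4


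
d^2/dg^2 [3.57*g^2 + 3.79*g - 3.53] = 7.14000000000000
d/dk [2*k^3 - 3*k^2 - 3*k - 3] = 6*k^2 - 6*k - 3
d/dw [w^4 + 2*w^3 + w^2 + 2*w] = 4*w^3 + 6*w^2 + 2*w + 2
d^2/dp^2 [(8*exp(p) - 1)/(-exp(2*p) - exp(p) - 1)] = (-8*exp(4*p) + 12*exp(3*p) + 51*exp(2*p) + 5*exp(p) - 9)*exp(p)/(exp(6*p) + 3*exp(5*p) + 6*exp(4*p) + 7*exp(3*p) + 6*exp(2*p) + 3*exp(p) + 1)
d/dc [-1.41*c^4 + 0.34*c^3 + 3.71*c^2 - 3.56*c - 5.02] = -5.64*c^3 + 1.02*c^2 + 7.42*c - 3.56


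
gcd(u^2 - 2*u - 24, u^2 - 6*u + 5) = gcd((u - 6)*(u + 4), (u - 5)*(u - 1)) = 1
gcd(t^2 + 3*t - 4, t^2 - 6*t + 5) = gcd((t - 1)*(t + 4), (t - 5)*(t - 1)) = t - 1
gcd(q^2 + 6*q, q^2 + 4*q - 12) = q + 6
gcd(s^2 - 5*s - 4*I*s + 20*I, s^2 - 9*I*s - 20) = s - 4*I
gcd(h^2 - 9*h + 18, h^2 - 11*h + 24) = h - 3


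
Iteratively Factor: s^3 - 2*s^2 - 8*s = (s + 2)*(s^2 - 4*s) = (s - 4)*(s + 2)*(s)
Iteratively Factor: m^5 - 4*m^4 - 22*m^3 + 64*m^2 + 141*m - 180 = (m - 5)*(m^4 + m^3 - 17*m^2 - 21*m + 36) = (m - 5)*(m - 4)*(m^3 + 5*m^2 + 3*m - 9) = (m - 5)*(m - 4)*(m - 1)*(m^2 + 6*m + 9) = (m - 5)*(m - 4)*(m - 1)*(m + 3)*(m + 3)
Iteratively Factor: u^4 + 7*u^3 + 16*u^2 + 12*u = (u + 2)*(u^3 + 5*u^2 + 6*u) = (u + 2)*(u + 3)*(u^2 + 2*u) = (u + 2)^2*(u + 3)*(u)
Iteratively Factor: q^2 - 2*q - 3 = (q + 1)*(q - 3)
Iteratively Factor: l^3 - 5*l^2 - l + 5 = (l - 1)*(l^2 - 4*l - 5) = (l - 1)*(l + 1)*(l - 5)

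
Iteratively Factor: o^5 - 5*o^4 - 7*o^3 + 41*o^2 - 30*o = (o - 2)*(o^4 - 3*o^3 - 13*o^2 + 15*o) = (o - 5)*(o - 2)*(o^3 + 2*o^2 - 3*o) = (o - 5)*(o - 2)*(o - 1)*(o^2 + 3*o) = o*(o - 5)*(o - 2)*(o - 1)*(o + 3)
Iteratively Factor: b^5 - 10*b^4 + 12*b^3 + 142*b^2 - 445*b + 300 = (b - 1)*(b^4 - 9*b^3 + 3*b^2 + 145*b - 300) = (b - 5)*(b - 1)*(b^3 - 4*b^2 - 17*b + 60) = (b - 5)*(b - 1)*(b + 4)*(b^2 - 8*b + 15) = (b - 5)^2*(b - 1)*(b + 4)*(b - 3)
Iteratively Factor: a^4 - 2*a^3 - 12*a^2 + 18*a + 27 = (a + 3)*(a^3 - 5*a^2 + 3*a + 9) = (a + 1)*(a + 3)*(a^2 - 6*a + 9) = (a - 3)*(a + 1)*(a + 3)*(a - 3)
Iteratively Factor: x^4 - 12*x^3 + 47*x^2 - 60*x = (x - 4)*(x^3 - 8*x^2 + 15*x) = x*(x - 4)*(x^2 - 8*x + 15) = x*(x - 5)*(x - 4)*(x - 3)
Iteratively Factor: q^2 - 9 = (q - 3)*(q + 3)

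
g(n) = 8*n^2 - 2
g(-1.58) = 17.97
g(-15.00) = 1798.00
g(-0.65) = 1.38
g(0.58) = 0.69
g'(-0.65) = -10.40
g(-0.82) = 3.38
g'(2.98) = 47.68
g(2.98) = 69.04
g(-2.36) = 42.56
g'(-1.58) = -25.28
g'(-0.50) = -8.00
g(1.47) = 15.29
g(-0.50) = 0.00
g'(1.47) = 23.52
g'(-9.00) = -144.00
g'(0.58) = 9.28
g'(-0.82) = -13.12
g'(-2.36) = -37.76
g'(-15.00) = -240.00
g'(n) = 16*n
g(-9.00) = 646.00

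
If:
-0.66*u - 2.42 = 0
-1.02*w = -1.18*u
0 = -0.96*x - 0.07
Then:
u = -3.67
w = -4.24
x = -0.07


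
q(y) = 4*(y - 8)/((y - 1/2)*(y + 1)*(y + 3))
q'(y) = -4*(y - 8)/((y - 1/2)*(y + 1)*(y + 3)^2) - 4*(y - 8)/((y - 1/2)*(y + 1)^2*(y + 3)) - 4*(y - 8)/((y - 1/2)^2*(y + 1)*(y + 3)) + 4/((y - 1/2)*(y + 1)*(y + 3)) = 8*(-4*y^3 + 41*y^2 + 112*y + 13)/(4*y^6 + 28*y^5 + 57*y^4 + 16*y^3 - 38*y^2 - 12*y + 9)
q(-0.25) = 21.33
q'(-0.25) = -10.34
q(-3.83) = 4.65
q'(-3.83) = 7.93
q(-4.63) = 1.66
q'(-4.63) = 1.67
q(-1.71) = -19.19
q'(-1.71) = -18.86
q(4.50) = -0.08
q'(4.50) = 0.07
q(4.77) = -0.07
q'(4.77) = 0.06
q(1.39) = -2.83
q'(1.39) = 5.44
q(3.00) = -0.33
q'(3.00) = 0.34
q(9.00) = 0.00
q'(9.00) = 0.00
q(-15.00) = 0.04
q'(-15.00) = 0.01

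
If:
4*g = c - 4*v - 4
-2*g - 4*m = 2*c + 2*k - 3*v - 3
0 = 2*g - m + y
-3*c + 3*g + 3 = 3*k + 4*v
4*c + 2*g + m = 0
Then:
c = 56/229 - 5*y/229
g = -209*y/916 - 56/229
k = 329/229 - 461*y/916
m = 249*y/458 - 112/229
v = 51*y/229 - 159/229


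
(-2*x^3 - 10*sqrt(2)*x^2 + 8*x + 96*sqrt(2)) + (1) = -2*x^3 - 10*sqrt(2)*x^2 + 8*x + 1 + 96*sqrt(2)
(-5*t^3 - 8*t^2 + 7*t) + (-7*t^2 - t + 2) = -5*t^3 - 15*t^2 + 6*t + 2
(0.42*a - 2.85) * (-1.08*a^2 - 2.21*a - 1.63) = -0.4536*a^3 + 2.1498*a^2 + 5.6139*a + 4.6455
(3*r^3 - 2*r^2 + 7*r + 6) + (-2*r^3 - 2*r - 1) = r^3 - 2*r^2 + 5*r + 5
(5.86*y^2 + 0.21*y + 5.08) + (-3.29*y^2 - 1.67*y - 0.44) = 2.57*y^2 - 1.46*y + 4.64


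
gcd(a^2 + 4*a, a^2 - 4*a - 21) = 1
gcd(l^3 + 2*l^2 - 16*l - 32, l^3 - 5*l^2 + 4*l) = l - 4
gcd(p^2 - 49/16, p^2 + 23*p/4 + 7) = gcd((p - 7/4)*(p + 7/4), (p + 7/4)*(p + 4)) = p + 7/4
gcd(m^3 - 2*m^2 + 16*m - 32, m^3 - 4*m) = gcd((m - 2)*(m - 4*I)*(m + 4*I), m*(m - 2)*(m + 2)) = m - 2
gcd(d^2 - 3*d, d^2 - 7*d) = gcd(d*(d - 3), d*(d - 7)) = d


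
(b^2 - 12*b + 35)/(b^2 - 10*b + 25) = (b - 7)/(b - 5)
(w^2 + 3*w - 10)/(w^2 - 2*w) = (w + 5)/w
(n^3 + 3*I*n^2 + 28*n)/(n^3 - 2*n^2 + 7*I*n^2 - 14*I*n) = (n - 4*I)/(n - 2)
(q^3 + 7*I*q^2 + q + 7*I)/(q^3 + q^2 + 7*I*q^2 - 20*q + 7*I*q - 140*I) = (q^2 + 1)/(q^2 + q - 20)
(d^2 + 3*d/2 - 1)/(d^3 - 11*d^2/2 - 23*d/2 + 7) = 1/(d - 7)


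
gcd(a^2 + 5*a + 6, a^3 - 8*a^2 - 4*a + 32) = a + 2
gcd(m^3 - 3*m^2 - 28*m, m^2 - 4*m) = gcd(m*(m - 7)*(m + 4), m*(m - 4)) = m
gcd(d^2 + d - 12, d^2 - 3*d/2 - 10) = 1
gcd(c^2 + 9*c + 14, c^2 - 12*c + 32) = 1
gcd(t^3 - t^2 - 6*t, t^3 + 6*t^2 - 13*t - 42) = t^2 - t - 6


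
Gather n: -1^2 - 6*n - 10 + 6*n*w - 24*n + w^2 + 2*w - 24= n*(6*w - 30) + w^2 + 2*w - 35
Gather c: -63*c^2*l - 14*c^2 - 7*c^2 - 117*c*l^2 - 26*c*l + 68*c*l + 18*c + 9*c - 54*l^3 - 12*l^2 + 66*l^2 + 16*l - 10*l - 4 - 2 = c^2*(-63*l - 21) + c*(-117*l^2 + 42*l + 27) - 54*l^3 + 54*l^2 + 6*l - 6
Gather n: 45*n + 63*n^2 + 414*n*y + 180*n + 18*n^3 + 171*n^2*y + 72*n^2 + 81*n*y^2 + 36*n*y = 18*n^3 + n^2*(171*y + 135) + n*(81*y^2 + 450*y + 225)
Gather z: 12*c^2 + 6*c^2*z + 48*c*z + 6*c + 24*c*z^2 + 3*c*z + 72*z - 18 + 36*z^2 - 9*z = 12*c^2 + 6*c + z^2*(24*c + 36) + z*(6*c^2 + 51*c + 63) - 18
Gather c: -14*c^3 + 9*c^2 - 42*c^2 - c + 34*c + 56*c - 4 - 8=-14*c^3 - 33*c^2 + 89*c - 12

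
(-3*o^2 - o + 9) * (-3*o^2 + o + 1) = 9*o^4 - 31*o^2 + 8*o + 9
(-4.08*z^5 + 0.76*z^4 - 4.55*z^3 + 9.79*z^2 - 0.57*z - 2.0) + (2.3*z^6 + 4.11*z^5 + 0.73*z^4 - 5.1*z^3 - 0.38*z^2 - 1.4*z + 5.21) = 2.3*z^6 + 0.0300000000000002*z^5 + 1.49*z^4 - 9.65*z^3 + 9.41*z^2 - 1.97*z + 3.21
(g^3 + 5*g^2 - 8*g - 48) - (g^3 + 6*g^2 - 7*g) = -g^2 - g - 48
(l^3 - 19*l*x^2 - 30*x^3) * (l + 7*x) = l^4 + 7*l^3*x - 19*l^2*x^2 - 163*l*x^3 - 210*x^4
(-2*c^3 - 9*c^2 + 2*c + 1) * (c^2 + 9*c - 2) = -2*c^5 - 27*c^4 - 75*c^3 + 37*c^2 + 5*c - 2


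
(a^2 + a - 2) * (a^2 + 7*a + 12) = a^4 + 8*a^3 + 17*a^2 - 2*a - 24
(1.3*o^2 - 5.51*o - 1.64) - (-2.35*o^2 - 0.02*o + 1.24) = 3.65*o^2 - 5.49*o - 2.88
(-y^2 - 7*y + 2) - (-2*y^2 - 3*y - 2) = y^2 - 4*y + 4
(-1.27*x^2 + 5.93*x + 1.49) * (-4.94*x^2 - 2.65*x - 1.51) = 6.2738*x^4 - 25.9287*x^3 - 21.1574*x^2 - 12.9028*x - 2.2499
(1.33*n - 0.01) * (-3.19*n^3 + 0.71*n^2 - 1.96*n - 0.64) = -4.2427*n^4 + 0.9762*n^3 - 2.6139*n^2 - 0.8316*n + 0.0064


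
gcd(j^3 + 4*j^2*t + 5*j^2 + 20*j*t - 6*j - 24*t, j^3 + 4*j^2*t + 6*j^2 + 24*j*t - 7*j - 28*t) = j^2 + 4*j*t - j - 4*t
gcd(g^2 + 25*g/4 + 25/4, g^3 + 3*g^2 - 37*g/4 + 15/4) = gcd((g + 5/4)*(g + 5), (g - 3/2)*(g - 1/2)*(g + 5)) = g + 5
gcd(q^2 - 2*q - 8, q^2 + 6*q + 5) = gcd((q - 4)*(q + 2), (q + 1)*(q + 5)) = 1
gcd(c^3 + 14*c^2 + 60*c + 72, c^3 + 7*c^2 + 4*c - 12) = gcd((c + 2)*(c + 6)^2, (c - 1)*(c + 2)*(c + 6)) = c^2 + 8*c + 12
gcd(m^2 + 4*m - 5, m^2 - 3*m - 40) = m + 5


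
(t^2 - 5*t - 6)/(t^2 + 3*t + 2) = (t - 6)/(t + 2)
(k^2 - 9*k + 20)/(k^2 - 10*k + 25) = (k - 4)/(k - 5)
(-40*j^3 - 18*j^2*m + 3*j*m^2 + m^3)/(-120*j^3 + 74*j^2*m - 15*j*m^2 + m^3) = (10*j^2 + 7*j*m + m^2)/(30*j^2 - 11*j*m + m^2)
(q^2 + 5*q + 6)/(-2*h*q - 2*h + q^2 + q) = (q^2 + 5*q + 6)/(-2*h*q - 2*h + q^2 + q)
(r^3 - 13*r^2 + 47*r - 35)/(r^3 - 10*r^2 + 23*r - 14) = (r - 5)/(r - 2)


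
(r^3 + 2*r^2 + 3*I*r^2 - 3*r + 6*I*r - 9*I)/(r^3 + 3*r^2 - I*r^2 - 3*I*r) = (r^2 + r*(-1 + 3*I) - 3*I)/(r*(r - I))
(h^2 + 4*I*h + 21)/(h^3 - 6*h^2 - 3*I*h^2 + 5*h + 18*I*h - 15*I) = (h + 7*I)/(h^2 - 6*h + 5)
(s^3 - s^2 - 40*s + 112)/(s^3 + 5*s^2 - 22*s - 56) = (s - 4)/(s + 2)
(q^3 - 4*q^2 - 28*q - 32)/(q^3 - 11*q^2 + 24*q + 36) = (q^3 - 4*q^2 - 28*q - 32)/(q^3 - 11*q^2 + 24*q + 36)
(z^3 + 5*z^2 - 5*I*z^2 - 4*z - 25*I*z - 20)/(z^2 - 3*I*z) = (z^3 + 5*z^2*(1 - I) - z*(4 + 25*I) - 20)/(z*(z - 3*I))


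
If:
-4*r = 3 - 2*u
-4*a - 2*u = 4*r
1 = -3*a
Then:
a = -1/3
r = -5/24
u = 13/12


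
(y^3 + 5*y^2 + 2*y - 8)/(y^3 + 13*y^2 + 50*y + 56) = (y - 1)/(y + 7)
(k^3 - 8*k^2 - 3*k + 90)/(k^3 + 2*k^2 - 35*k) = (k^2 - 3*k - 18)/(k*(k + 7))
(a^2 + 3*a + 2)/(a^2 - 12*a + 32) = (a^2 + 3*a + 2)/(a^2 - 12*a + 32)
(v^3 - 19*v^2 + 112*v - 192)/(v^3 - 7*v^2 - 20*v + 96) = (v - 8)/(v + 4)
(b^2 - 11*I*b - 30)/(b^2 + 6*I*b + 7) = (b^2 - 11*I*b - 30)/(b^2 + 6*I*b + 7)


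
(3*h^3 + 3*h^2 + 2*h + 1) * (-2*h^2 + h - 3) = -6*h^5 - 3*h^4 - 10*h^3 - 9*h^2 - 5*h - 3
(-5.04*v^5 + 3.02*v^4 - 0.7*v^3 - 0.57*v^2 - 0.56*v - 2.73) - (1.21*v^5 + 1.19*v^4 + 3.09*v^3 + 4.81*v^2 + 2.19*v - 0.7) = -6.25*v^5 + 1.83*v^4 - 3.79*v^3 - 5.38*v^2 - 2.75*v - 2.03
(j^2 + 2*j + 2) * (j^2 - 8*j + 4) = j^4 - 6*j^3 - 10*j^2 - 8*j + 8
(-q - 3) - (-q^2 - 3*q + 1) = q^2 + 2*q - 4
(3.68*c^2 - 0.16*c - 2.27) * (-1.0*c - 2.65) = -3.68*c^3 - 9.592*c^2 + 2.694*c + 6.0155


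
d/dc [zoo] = 0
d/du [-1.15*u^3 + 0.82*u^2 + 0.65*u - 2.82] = -3.45*u^2 + 1.64*u + 0.65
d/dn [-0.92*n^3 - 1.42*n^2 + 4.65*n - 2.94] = -2.76*n^2 - 2.84*n + 4.65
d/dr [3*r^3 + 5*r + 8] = 9*r^2 + 5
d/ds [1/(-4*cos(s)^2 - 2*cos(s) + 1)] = -2*(4*cos(s) + 1)*sin(s)/(4*cos(s)^2 + 2*cos(s) - 1)^2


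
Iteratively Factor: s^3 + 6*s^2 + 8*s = (s + 4)*(s^2 + 2*s) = (s + 2)*(s + 4)*(s)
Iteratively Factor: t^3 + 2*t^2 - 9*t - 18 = (t + 2)*(t^2 - 9) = (t + 2)*(t + 3)*(t - 3)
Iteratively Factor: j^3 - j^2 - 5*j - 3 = (j - 3)*(j^2 + 2*j + 1) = (j - 3)*(j + 1)*(j + 1)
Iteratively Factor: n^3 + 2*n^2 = (n)*(n^2 + 2*n) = n*(n + 2)*(n)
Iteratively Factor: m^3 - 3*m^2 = (m)*(m^2 - 3*m) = m^2*(m - 3)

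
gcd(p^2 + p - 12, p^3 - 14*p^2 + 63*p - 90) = p - 3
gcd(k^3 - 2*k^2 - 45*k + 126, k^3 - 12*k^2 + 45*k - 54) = k^2 - 9*k + 18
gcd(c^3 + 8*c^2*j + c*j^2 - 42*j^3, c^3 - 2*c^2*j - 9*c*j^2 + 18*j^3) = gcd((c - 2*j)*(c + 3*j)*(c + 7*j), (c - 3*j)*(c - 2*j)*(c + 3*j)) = c^2 + c*j - 6*j^2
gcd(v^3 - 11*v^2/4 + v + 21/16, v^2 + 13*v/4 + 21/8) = 1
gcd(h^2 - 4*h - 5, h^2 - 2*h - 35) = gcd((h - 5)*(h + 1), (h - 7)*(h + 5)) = 1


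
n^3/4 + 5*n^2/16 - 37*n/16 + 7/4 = (n/4 + 1)*(n - 7/4)*(n - 1)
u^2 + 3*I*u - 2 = (u + I)*(u + 2*I)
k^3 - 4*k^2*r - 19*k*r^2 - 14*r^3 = (k - 7*r)*(k + r)*(k + 2*r)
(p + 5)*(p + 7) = p^2 + 12*p + 35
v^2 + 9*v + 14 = (v + 2)*(v + 7)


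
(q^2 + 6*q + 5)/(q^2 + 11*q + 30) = (q + 1)/(q + 6)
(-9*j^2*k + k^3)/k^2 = -9*j^2/k + k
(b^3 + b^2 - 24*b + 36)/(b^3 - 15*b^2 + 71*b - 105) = (b^2 + 4*b - 12)/(b^2 - 12*b + 35)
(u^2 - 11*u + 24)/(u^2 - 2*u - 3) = (u - 8)/(u + 1)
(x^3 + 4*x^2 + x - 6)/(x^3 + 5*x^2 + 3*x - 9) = (x + 2)/(x + 3)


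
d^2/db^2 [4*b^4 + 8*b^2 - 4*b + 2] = 48*b^2 + 16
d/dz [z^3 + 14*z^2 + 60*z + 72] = 3*z^2 + 28*z + 60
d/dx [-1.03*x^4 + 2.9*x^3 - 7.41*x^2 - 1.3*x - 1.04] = -4.12*x^3 + 8.7*x^2 - 14.82*x - 1.3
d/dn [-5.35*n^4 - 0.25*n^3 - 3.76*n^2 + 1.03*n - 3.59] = -21.4*n^3 - 0.75*n^2 - 7.52*n + 1.03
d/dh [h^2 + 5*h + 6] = 2*h + 5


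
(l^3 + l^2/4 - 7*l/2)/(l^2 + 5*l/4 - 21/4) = l*(l + 2)/(l + 3)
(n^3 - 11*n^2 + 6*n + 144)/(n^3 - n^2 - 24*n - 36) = (n - 8)/(n + 2)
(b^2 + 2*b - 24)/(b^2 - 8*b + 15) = (b^2 + 2*b - 24)/(b^2 - 8*b + 15)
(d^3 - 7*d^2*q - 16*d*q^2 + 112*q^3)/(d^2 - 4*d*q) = d - 3*q - 28*q^2/d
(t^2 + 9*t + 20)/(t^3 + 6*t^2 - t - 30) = (t + 4)/(t^2 + t - 6)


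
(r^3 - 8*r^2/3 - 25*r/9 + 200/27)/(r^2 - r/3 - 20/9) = (9*r^2 - 9*r - 40)/(3*(3*r + 4))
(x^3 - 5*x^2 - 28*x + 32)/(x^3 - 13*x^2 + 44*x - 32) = (x + 4)/(x - 4)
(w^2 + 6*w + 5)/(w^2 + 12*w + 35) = (w + 1)/(w + 7)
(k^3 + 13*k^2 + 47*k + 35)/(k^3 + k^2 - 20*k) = (k^2 + 8*k + 7)/(k*(k - 4))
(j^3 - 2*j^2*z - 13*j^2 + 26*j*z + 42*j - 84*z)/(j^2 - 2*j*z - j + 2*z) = (j^2 - 13*j + 42)/(j - 1)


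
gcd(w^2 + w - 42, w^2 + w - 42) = w^2 + w - 42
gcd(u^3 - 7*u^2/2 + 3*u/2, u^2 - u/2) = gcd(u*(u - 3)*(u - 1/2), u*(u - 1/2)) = u^2 - u/2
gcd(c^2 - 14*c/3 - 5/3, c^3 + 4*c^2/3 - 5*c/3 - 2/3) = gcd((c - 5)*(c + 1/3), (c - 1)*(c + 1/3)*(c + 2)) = c + 1/3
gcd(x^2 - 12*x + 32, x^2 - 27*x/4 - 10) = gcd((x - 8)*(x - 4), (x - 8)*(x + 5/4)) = x - 8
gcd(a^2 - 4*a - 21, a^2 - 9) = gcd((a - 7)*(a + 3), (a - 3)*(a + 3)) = a + 3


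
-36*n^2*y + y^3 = y*(-6*n + y)*(6*n + y)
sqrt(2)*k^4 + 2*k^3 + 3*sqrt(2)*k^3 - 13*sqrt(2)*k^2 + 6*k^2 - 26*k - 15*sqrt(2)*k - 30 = (k - 3)*(k + 5)*(k + sqrt(2))*(sqrt(2)*k + sqrt(2))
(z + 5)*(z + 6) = z^2 + 11*z + 30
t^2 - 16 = (t - 4)*(t + 4)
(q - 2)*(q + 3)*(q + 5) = q^3 + 6*q^2 - q - 30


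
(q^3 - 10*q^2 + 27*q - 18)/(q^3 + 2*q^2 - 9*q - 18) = (q^2 - 7*q + 6)/(q^2 + 5*q + 6)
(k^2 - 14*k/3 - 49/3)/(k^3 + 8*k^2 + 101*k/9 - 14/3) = 3*(k - 7)/(3*k^2 + 17*k - 6)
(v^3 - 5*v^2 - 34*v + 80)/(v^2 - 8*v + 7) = (v^3 - 5*v^2 - 34*v + 80)/(v^2 - 8*v + 7)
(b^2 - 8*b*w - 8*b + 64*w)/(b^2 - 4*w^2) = (b^2 - 8*b*w - 8*b + 64*w)/(b^2 - 4*w^2)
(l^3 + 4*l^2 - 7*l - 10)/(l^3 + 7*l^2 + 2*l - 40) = (l + 1)/(l + 4)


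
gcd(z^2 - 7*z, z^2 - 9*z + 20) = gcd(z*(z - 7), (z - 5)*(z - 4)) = 1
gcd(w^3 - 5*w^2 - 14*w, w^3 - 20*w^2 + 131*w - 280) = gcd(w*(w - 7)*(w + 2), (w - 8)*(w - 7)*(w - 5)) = w - 7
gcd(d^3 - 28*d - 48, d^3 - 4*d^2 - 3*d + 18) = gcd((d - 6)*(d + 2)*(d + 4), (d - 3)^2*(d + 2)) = d + 2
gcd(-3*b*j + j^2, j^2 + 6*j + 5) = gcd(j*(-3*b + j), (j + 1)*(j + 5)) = 1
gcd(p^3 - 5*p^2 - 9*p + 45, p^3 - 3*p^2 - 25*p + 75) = p^2 - 8*p + 15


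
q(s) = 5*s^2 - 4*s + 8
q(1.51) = 13.36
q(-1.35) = 22.51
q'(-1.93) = -23.30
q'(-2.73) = -31.30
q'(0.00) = -4.00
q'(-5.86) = -62.60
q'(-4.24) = -46.40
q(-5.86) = 203.14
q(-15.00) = 1193.00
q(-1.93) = 34.34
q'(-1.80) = -22.00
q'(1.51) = 11.10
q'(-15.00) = -154.00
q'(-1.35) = -17.50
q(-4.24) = 114.85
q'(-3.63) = -40.30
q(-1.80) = 31.40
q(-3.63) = 88.40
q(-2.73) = 56.18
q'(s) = 10*s - 4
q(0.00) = 8.00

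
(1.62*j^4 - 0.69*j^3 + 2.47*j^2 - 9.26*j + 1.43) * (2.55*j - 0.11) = 4.131*j^5 - 1.9377*j^4 + 6.3744*j^3 - 23.8847*j^2 + 4.6651*j - 0.1573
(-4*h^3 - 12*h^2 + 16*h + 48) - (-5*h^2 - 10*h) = -4*h^3 - 7*h^2 + 26*h + 48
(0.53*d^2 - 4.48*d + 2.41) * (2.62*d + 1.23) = 1.3886*d^3 - 11.0857*d^2 + 0.8038*d + 2.9643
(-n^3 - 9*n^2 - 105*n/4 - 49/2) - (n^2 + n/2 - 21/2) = -n^3 - 10*n^2 - 107*n/4 - 14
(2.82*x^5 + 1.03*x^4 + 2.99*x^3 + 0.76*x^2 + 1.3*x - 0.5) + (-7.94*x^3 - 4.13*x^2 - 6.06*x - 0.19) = 2.82*x^5 + 1.03*x^4 - 4.95*x^3 - 3.37*x^2 - 4.76*x - 0.69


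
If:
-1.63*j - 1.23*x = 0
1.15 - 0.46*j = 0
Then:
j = 2.50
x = -3.31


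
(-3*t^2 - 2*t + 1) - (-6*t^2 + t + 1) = 3*t^2 - 3*t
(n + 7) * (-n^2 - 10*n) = -n^3 - 17*n^2 - 70*n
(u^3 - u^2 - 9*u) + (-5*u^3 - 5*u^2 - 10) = -4*u^3 - 6*u^2 - 9*u - 10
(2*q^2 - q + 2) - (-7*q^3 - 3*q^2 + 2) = 7*q^3 + 5*q^2 - q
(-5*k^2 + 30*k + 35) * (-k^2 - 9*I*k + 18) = 5*k^4 - 30*k^3 + 45*I*k^3 - 125*k^2 - 270*I*k^2 + 540*k - 315*I*k + 630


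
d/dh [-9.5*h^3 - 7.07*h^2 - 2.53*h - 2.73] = -28.5*h^2 - 14.14*h - 2.53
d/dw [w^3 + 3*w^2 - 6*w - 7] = 3*w^2 + 6*w - 6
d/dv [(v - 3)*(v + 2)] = 2*v - 1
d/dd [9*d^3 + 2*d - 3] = 27*d^2 + 2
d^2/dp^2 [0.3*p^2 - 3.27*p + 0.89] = 0.600000000000000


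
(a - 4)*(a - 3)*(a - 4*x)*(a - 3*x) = a^4 - 7*a^3*x - 7*a^3 + 12*a^2*x^2 + 49*a^2*x + 12*a^2 - 84*a*x^2 - 84*a*x + 144*x^2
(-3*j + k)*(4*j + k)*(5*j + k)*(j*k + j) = -60*j^4*k - 60*j^4 - 7*j^3*k^2 - 7*j^3*k + 6*j^2*k^3 + 6*j^2*k^2 + j*k^4 + j*k^3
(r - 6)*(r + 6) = r^2 - 36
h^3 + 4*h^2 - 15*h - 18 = (h - 3)*(h + 1)*(h + 6)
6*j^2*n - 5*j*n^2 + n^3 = n*(-3*j + n)*(-2*j + n)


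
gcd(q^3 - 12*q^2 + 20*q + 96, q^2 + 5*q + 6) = q + 2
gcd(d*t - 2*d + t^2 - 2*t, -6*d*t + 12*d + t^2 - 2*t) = t - 2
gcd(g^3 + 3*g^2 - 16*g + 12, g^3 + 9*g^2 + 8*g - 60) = g^2 + 4*g - 12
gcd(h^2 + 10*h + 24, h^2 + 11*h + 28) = h + 4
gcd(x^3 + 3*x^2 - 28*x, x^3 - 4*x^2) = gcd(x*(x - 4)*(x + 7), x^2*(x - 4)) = x^2 - 4*x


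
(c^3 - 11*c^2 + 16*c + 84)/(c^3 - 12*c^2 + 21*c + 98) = (c - 6)/(c - 7)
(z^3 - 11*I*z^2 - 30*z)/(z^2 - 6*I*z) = z - 5*I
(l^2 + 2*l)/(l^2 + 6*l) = (l + 2)/(l + 6)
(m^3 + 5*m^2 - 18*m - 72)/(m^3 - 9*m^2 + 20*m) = (m^2 + 9*m + 18)/(m*(m - 5))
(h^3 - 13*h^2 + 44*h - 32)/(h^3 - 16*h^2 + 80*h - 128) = (h - 1)/(h - 4)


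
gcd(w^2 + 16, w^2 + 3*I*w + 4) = w + 4*I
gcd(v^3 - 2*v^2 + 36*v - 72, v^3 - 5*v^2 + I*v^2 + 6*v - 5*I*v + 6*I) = v - 2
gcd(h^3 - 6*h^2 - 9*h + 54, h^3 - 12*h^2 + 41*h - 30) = h - 6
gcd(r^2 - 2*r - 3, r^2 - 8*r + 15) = r - 3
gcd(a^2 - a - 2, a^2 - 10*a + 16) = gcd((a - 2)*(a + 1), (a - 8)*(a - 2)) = a - 2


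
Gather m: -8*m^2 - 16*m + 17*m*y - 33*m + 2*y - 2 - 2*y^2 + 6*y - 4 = -8*m^2 + m*(17*y - 49) - 2*y^2 + 8*y - 6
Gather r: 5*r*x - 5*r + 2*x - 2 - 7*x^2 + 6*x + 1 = r*(5*x - 5) - 7*x^2 + 8*x - 1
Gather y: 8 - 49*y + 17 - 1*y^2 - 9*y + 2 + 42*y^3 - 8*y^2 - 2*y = 42*y^3 - 9*y^2 - 60*y + 27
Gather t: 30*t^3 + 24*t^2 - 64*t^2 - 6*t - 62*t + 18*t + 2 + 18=30*t^3 - 40*t^2 - 50*t + 20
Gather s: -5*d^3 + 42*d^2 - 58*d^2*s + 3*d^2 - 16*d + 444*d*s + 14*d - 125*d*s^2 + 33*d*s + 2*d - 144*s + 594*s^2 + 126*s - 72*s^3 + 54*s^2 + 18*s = -5*d^3 + 45*d^2 - 72*s^3 + s^2*(648 - 125*d) + s*(-58*d^2 + 477*d)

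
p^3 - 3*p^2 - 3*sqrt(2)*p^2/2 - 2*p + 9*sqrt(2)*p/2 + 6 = (p - 3)*(p - 2*sqrt(2))*(p + sqrt(2)/2)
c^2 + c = c*(c + 1)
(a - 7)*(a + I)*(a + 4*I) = a^3 - 7*a^2 + 5*I*a^2 - 4*a - 35*I*a + 28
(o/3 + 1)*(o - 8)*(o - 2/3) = o^3/3 - 17*o^2/9 - 62*o/9 + 16/3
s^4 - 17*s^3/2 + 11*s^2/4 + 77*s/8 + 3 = (s - 8)*(s - 3/2)*(s + 1/2)^2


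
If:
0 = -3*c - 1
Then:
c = -1/3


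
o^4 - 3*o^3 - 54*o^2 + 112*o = o*(o - 8)*(o - 2)*(o + 7)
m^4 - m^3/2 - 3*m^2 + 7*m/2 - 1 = (m - 1)^2*(m - 1/2)*(m + 2)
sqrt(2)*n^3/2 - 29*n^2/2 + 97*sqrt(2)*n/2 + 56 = (n - 8*sqrt(2))*(n - 7*sqrt(2))*(sqrt(2)*n/2 + 1/2)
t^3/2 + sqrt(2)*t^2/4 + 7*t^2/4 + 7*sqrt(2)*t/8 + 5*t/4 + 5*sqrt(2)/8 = (t/2 + 1/2)*(t + 5/2)*(t + sqrt(2)/2)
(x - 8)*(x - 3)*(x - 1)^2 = x^4 - 13*x^3 + 47*x^2 - 59*x + 24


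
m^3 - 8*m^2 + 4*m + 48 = (m - 6)*(m - 4)*(m + 2)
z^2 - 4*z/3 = z*(z - 4/3)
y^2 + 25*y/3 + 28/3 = (y + 4/3)*(y + 7)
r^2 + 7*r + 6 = (r + 1)*(r + 6)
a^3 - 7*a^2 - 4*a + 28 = (a - 7)*(a - 2)*(a + 2)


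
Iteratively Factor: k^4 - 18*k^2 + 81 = (k + 3)*(k^3 - 3*k^2 - 9*k + 27) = (k - 3)*(k + 3)*(k^2 - 9) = (k - 3)*(k + 3)^2*(k - 3)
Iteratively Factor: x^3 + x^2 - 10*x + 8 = (x - 2)*(x^2 + 3*x - 4) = (x - 2)*(x + 4)*(x - 1)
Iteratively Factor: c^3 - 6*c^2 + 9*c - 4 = (c - 1)*(c^2 - 5*c + 4) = (c - 4)*(c - 1)*(c - 1)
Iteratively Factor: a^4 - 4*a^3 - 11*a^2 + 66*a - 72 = (a - 2)*(a^3 - 2*a^2 - 15*a + 36) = (a - 3)*(a - 2)*(a^2 + a - 12) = (a - 3)^2*(a - 2)*(a + 4)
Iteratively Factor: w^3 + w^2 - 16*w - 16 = (w + 1)*(w^2 - 16) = (w + 1)*(w + 4)*(w - 4)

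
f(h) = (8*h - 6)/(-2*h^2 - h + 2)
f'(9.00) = 0.04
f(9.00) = -0.39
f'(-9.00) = 0.07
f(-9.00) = 0.52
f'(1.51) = 0.62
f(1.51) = -1.49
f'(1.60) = 0.56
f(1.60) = -1.44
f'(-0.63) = 9.33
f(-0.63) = -6.01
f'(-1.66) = 27.41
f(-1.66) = 10.41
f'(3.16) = 0.21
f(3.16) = -0.91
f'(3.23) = 0.20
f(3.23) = -0.90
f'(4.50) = 0.12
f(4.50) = -0.70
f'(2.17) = 0.36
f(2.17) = -1.18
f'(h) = (4*h + 1)*(8*h - 6)/(-2*h^2 - h + 2)^2 + 8/(-2*h^2 - h + 2) = 2*(8*h^2 - 12*h + 5)/(4*h^4 + 4*h^3 - 7*h^2 - 4*h + 4)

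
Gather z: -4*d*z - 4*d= -4*d*z - 4*d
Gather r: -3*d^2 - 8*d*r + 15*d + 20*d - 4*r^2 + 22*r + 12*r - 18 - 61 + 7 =-3*d^2 + 35*d - 4*r^2 + r*(34 - 8*d) - 72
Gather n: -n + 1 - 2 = -n - 1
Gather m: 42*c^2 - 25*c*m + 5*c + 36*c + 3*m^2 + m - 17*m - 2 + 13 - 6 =42*c^2 + 41*c + 3*m^2 + m*(-25*c - 16) + 5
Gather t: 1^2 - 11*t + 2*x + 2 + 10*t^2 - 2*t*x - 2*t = 10*t^2 + t*(-2*x - 13) + 2*x + 3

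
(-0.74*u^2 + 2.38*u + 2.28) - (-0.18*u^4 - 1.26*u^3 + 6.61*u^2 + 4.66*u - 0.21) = 0.18*u^4 + 1.26*u^3 - 7.35*u^2 - 2.28*u + 2.49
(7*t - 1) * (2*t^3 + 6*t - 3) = 14*t^4 - 2*t^3 + 42*t^2 - 27*t + 3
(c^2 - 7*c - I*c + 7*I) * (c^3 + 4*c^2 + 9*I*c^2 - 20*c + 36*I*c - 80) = c^5 - 3*c^4 + 8*I*c^4 - 39*c^3 - 24*I*c^3 + 33*c^2 - 204*I*c^2 + 308*c - 60*I*c - 560*I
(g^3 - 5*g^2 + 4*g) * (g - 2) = g^4 - 7*g^3 + 14*g^2 - 8*g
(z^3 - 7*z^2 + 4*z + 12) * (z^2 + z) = z^5 - 6*z^4 - 3*z^3 + 16*z^2 + 12*z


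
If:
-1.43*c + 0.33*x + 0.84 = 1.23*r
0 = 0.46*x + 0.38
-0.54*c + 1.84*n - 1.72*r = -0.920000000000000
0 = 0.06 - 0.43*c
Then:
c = 0.14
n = -0.18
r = 0.30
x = -0.83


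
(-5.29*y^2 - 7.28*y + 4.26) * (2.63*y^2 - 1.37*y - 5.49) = -13.9127*y^4 - 11.8991*y^3 + 50.2195*y^2 + 34.131*y - 23.3874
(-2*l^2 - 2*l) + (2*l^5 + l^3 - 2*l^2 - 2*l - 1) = 2*l^5 + l^3 - 4*l^2 - 4*l - 1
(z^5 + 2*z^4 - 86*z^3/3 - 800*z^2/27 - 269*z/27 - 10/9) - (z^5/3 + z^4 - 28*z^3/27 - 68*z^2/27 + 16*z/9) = 2*z^5/3 + z^4 - 746*z^3/27 - 244*z^2/9 - 317*z/27 - 10/9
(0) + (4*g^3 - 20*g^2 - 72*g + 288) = 4*g^3 - 20*g^2 - 72*g + 288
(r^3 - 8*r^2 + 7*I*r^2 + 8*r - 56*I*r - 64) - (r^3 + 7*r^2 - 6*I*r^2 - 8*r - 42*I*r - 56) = -15*r^2 + 13*I*r^2 + 16*r - 14*I*r - 8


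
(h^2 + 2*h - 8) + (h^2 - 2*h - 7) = 2*h^2 - 15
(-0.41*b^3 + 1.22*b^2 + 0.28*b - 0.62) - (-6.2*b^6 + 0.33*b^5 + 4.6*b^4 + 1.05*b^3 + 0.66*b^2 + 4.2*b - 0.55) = 6.2*b^6 - 0.33*b^5 - 4.6*b^4 - 1.46*b^3 + 0.56*b^2 - 3.92*b - 0.07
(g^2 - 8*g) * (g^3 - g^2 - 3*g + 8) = g^5 - 9*g^4 + 5*g^3 + 32*g^2 - 64*g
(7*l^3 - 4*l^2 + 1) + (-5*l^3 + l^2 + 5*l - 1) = 2*l^3 - 3*l^2 + 5*l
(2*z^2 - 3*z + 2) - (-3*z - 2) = 2*z^2 + 4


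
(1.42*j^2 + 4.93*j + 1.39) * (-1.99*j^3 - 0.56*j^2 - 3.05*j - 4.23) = -2.8258*j^5 - 10.6059*j^4 - 9.8579*j^3 - 21.8215*j^2 - 25.0934*j - 5.8797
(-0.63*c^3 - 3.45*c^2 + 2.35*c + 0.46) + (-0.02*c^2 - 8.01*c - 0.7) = -0.63*c^3 - 3.47*c^2 - 5.66*c - 0.24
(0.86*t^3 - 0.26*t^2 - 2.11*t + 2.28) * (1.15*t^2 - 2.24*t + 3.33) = 0.989*t^5 - 2.2254*t^4 + 1.0197*t^3 + 6.4826*t^2 - 12.1335*t + 7.5924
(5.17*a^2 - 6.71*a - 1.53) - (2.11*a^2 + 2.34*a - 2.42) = 3.06*a^2 - 9.05*a + 0.89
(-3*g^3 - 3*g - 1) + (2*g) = -3*g^3 - g - 1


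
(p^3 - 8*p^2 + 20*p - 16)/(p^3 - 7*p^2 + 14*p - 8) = (p - 2)/(p - 1)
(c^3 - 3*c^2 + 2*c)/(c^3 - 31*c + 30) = c*(c - 2)/(c^2 + c - 30)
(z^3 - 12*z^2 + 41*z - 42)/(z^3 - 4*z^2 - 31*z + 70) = (z - 3)/(z + 5)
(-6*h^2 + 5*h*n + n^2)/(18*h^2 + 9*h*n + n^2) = (-h + n)/(3*h + n)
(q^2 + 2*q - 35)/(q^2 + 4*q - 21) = (q - 5)/(q - 3)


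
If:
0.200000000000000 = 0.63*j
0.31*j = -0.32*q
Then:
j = 0.32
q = -0.31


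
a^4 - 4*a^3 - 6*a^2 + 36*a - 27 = (a - 3)^2*(a - 1)*(a + 3)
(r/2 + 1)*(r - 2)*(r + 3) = r^3/2 + 3*r^2/2 - 2*r - 6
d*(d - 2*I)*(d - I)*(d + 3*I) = d^4 + 7*d^2 - 6*I*d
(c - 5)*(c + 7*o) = c^2 + 7*c*o - 5*c - 35*o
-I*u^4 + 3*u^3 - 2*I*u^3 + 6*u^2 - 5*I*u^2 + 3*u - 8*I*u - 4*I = (u + 1)*(u - I)*(u + 4*I)*(-I*u - I)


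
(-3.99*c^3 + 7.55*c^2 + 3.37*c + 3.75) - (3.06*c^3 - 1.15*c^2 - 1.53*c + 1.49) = -7.05*c^3 + 8.7*c^2 + 4.9*c + 2.26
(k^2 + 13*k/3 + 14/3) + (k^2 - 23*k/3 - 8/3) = 2*k^2 - 10*k/3 + 2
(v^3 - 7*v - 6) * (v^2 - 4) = v^5 - 11*v^3 - 6*v^2 + 28*v + 24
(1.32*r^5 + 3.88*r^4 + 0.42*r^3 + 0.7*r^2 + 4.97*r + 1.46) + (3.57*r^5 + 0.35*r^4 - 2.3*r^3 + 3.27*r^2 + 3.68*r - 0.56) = 4.89*r^5 + 4.23*r^4 - 1.88*r^3 + 3.97*r^2 + 8.65*r + 0.9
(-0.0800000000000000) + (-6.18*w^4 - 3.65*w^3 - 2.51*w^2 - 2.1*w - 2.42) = -6.18*w^4 - 3.65*w^3 - 2.51*w^2 - 2.1*w - 2.5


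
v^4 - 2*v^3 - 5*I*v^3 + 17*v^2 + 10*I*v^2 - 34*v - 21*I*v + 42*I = (v - 2)*(v - 7*I)*(v - I)*(v + 3*I)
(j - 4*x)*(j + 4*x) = j^2 - 16*x^2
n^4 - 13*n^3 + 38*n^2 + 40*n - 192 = (n - 8)*(n - 4)*(n - 3)*(n + 2)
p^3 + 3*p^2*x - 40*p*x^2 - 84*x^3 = (p - 6*x)*(p + 2*x)*(p + 7*x)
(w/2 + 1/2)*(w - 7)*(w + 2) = w^3/2 - 2*w^2 - 19*w/2 - 7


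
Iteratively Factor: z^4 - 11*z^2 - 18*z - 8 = (z - 4)*(z^3 + 4*z^2 + 5*z + 2) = (z - 4)*(z + 1)*(z^2 + 3*z + 2) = (z - 4)*(z + 1)^2*(z + 2)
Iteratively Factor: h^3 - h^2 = (h)*(h^2 - h) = h*(h - 1)*(h)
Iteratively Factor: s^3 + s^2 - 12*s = (s)*(s^2 + s - 12) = s*(s - 3)*(s + 4)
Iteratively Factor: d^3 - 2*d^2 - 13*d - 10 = (d - 5)*(d^2 + 3*d + 2) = (d - 5)*(d + 2)*(d + 1)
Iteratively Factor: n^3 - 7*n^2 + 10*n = (n - 5)*(n^2 - 2*n) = (n - 5)*(n - 2)*(n)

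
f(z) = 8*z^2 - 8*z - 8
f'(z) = 16*z - 8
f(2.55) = 23.62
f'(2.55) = 32.80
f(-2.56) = 64.91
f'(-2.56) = -48.96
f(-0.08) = -7.31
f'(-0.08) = -9.28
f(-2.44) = 59.15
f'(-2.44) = -47.04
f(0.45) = -9.98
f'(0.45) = -0.80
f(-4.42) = 183.65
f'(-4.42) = -78.72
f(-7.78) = 538.47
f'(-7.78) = -132.48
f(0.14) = -8.96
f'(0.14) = -5.76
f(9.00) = 568.00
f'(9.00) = 136.00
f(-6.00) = 328.00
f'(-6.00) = -104.00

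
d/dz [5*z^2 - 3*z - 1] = 10*z - 3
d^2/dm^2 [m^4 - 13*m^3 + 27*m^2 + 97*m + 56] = 12*m^2 - 78*m + 54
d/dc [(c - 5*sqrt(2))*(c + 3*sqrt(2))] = 2*c - 2*sqrt(2)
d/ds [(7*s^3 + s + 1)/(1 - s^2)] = (-7*s^4 + 22*s^2 + 2*s + 1)/(s^4 - 2*s^2 + 1)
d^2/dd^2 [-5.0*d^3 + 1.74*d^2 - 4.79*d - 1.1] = 3.48 - 30.0*d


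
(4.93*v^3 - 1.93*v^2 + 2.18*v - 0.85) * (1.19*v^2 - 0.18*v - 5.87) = 5.8667*v^5 - 3.1841*v^4 - 25.9975*v^3 + 9.9252*v^2 - 12.6436*v + 4.9895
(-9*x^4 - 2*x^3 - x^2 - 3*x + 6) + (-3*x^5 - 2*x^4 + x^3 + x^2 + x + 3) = -3*x^5 - 11*x^4 - x^3 - 2*x + 9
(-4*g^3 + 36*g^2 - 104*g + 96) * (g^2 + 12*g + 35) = -4*g^5 - 12*g^4 + 188*g^3 + 108*g^2 - 2488*g + 3360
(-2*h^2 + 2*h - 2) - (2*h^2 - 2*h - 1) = -4*h^2 + 4*h - 1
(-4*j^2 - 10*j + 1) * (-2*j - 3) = 8*j^3 + 32*j^2 + 28*j - 3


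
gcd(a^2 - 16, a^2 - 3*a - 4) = a - 4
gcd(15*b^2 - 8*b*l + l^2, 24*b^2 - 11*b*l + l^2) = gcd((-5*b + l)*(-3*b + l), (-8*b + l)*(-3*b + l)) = 3*b - l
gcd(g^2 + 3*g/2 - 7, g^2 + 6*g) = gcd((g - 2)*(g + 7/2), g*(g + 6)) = 1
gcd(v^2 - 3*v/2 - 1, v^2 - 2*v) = v - 2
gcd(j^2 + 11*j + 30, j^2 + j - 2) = 1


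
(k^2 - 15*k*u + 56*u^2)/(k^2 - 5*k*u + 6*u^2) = (k^2 - 15*k*u + 56*u^2)/(k^2 - 5*k*u + 6*u^2)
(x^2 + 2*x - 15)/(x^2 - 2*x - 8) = (-x^2 - 2*x + 15)/(-x^2 + 2*x + 8)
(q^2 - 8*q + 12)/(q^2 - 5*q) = (q^2 - 8*q + 12)/(q*(q - 5))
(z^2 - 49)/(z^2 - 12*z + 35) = (z + 7)/(z - 5)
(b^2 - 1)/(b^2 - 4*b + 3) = (b + 1)/(b - 3)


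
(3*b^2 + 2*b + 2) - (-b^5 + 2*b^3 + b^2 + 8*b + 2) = b^5 - 2*b^3 + 2*b^2 - 6*b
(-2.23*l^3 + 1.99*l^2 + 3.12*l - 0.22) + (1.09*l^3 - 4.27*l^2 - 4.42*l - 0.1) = -1.14*l^3 - 2.28*l^2 - 1.3*l - 0.32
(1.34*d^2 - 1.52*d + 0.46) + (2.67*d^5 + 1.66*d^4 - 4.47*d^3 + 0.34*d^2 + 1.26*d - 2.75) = 2.67*d^5 + 1.66*d^4 - 4.47*d^3 + 1.68*d^2 - 0.26*d - 2.29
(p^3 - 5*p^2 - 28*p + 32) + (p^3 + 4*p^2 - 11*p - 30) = 2*p^3 - p^2 - 39*p + 2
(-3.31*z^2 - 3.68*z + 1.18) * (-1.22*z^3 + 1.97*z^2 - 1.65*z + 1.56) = 4.0382*z^5 - 2.0311*z^4 - 3.2277*z^3 + 3.233*z^2 - 7.6878*z + 1.8408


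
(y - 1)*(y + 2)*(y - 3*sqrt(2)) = y^3 - 3*sqrt(2)*y^2 + y^2 - 3*sqrt(2)*y - 2*y + 6*sqrt(2)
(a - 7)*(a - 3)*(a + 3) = a^3 - 7*a^2 - 9*a + 63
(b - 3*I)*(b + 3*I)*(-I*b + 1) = -I*b^3 + b^2 - 9*I*b + 9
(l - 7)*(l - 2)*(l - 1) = l^3 - 10*l^2 + 23*l - 14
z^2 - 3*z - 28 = (z - 7)*(z + 4)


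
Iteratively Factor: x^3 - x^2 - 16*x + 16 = (x - 1)*(x^2 - 16) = (x - 4)*(x - 1)*(x + 4)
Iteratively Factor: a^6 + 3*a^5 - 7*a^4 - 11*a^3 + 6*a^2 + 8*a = (a + 1)*(a^5 + 2*a^4 - 9*a^3 - 2*a^2 + 8*a) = (a - 2)*(a + 1)*(a^4 + 4*a^3 - a^2 - 4*a) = (a - 2)*(a - 1)*(a + 1)*(a^3 + 5*a^2 + 4*a) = (a - 2)*(a - 1)*(a + 1)^2*(a^2 + 4*a) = (a - 2)*(a - 1)*(a + 1)^2*(a + 4)*(a)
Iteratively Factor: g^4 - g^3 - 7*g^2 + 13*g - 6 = (g - 2)*(g^3 + g^2 - 5*g + 3) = (g - 2)*(g - 1)*(g^2 + 2*g - 3) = (g - 2)*(g - 1)^2*(g + 3)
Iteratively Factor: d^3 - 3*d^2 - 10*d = (d + 2)*(d^2 - 5*d) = (d - 5)*(d + 2)*(d)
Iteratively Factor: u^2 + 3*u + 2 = (u + 2)*(u + 1)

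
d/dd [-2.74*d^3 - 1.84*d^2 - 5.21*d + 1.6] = -8.22*d^2 - 3.68*d - 5.21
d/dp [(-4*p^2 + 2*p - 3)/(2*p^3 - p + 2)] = (2*(1 - 4*p)*(2*p^3 - p + 2) + (6*p^2 - 1)*(4*p^2 - 2*p + 3))/(2*p^3 - p + 2)^2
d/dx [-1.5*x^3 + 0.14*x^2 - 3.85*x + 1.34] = -4.5*x^2 + 0.28*x - 3.85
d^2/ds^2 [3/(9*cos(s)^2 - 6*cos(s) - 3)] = (-72*sin(s)^4 + 68*sin(s)^2 - 41*cos(s) + 9*cos(3*s) + 32)/(2*(cos(s) - 1)^3*(3*cos(s) + 1)^3)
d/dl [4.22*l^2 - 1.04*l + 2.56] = 8.44*l - 1.04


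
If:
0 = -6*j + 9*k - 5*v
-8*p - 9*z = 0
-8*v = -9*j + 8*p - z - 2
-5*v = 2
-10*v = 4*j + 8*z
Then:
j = -51/20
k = -173/90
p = -639/320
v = -2/5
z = 71/40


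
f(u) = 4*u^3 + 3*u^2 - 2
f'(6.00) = 468.00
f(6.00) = 970.00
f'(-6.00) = 396.00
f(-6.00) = -758.00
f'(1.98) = 58.92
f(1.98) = 40.81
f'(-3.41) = 119.08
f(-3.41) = -125.72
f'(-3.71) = 142.91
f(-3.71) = -164.97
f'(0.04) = 0.26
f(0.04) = -1.99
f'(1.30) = 28.08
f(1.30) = 11.86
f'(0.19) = 1.57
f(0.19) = -1.86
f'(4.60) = 281.52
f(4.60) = 450.82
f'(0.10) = 0.72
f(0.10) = -1.97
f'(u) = 12*u^2 + 6*u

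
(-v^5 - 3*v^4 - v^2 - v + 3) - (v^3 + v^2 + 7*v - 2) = -v^5 - 3*v^4 - v^3 - 2*v^2 - 8*v + 5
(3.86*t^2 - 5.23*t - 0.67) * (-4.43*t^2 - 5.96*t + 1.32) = -17.0998*t^4 + 0.163300000000003*t^3 + 39.2341*t^2 - 2.9104*t - 0.8844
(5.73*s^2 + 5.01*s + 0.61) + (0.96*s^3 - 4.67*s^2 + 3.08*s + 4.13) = 0.96*s^3 + 1.06*s^2 + 8.09*s + 4.74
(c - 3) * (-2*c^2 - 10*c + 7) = -2*c^3 - 4*c^2 + 37*c - 21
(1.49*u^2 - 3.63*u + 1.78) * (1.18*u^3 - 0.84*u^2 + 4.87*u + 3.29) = 1.7582*u^5 - 5.535*u^4 + 12.4059*u^3 - 14.2712*u^2 - 3.2741*u + 5.8562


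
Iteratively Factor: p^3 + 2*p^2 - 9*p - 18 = (p + 3)*(p^2 - p - 6) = (p + 2)*(p + 3)*(p - 3)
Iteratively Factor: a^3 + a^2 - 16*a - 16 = (a + 1)*(a^2 - 16) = (a - 4)*(a + 1)*(a + 4)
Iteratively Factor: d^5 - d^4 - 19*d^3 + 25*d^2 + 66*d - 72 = (d + 2)*(d^4 - 3*d^3 - 13*d^2 + 51*d - 36) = (d - 3)*(d + 2)*(d^3 - 13*d + 12) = (d - 3)*(d + 2)*(d + 4)*(d^2 - 4*d + 3) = (d - 3)*(d - 1)*(d + 2)*(d + 4)*(d - 3)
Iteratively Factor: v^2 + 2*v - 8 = (v - 2)*(v + 4)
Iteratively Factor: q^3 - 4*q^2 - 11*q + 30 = (q - 5)*(q^2 + q - 6) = (q - 5)*(q + 3)*(q - 2)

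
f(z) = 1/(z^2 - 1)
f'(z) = -2*z/(z^2 - 1)^2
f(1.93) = 0.37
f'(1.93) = -0.52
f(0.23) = -1.06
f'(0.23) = -0.51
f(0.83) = -3.21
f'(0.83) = -17.15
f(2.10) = 0.29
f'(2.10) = -0.36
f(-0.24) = -1.06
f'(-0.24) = 0.54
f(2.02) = 0.32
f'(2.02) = -0.43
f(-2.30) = 0.23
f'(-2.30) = 0.25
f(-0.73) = -2.14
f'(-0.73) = 6.69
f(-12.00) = 0.01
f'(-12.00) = 0.00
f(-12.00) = 0.01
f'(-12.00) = 0.00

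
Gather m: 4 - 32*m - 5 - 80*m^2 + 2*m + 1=-80*m^2 - 30*m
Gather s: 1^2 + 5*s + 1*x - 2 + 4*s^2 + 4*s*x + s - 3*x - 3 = 4*s^2 + s*(4*x + 6) - 2*x - 4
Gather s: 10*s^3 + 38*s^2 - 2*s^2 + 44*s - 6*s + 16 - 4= 10*s^3 + 36*s^2 + 38*s + 12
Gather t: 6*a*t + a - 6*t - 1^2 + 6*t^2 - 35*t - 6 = a + 6*t^2 + t*(6*a - 41) - 7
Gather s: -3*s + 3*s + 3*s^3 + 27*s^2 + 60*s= 3*s^3 + 27*s^2 + 60*s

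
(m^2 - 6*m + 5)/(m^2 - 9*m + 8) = (m - 5)/(m - 8)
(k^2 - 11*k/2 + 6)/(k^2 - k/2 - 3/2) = (k - 4)/(k + 1)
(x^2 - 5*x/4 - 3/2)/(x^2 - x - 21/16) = 4*(x - 2)/(4*x - 7)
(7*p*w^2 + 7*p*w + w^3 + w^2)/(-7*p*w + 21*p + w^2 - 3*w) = w*(-7*p*w - 7*p - w^2 - w)/(7*p*w - 21*p - w^2 + 3*w)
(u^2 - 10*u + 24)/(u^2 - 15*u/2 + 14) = 2*(u - 6)/(2*u - 7)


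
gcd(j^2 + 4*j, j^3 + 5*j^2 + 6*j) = j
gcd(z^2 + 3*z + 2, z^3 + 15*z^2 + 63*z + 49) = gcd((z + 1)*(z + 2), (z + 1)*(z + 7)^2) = z + 1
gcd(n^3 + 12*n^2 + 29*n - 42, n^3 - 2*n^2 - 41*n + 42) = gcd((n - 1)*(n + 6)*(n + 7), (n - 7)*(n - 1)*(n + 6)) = n^2 + 5*n - 6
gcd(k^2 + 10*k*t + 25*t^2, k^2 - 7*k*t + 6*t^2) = 1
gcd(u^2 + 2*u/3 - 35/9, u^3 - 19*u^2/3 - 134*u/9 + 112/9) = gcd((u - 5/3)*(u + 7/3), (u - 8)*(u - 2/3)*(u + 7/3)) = u + 7/3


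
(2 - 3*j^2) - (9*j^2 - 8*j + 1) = -12*j^2 + 8*j + 1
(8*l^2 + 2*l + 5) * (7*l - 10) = 56*l^3 - 66*l^2 + 15*l - 50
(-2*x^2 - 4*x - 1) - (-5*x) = -2*x^2 + x - 1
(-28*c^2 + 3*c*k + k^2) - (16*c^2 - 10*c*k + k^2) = -44*c^2 + 13*c*k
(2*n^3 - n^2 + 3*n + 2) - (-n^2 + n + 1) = 2*n^3 + 2*n + 1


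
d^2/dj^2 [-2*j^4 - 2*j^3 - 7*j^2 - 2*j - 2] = -24*j^2 - 12*j - 14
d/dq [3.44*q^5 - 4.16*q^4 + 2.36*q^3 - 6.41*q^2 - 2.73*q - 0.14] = 17.2*q^4 - 16.64*q^3 + 7.08*q^2 - 12.82*q - 2.73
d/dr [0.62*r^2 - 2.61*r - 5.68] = 1.24*r - 2.61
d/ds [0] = 0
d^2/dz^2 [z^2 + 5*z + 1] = 2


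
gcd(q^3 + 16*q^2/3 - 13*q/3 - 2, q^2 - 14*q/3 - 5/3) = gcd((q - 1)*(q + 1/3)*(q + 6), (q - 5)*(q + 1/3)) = q + 1/3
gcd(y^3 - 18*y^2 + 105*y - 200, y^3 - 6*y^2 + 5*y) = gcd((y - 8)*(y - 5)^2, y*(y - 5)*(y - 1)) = y - 5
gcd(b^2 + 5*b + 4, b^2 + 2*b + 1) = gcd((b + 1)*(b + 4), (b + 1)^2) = b + 1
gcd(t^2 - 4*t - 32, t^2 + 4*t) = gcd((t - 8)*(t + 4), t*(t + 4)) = t + 4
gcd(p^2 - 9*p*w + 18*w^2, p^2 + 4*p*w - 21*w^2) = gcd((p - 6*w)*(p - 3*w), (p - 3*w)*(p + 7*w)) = p - 3*w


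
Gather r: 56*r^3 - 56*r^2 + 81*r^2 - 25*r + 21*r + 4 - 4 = 56*r^3 + 25*r^2 - 4*r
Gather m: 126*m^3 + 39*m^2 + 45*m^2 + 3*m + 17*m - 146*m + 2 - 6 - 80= 126*m^3 + 84*m^2 - 126*m - 84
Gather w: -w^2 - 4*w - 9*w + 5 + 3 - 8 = -w^2 - 13*w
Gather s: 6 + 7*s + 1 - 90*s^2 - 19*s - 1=-90*s^2 - 12*s + 6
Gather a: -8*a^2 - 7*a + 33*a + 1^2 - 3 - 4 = -8*a^2 + 26*a - 6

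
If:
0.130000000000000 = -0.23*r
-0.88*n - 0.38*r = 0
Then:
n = 0.24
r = -0.57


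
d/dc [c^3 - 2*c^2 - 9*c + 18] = 3*c^2 - 4*c - 9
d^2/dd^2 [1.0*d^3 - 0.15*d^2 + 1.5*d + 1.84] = 6.0*d - 0.3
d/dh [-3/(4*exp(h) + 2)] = 3*exp(h)/(2*exp(h) + 1)^2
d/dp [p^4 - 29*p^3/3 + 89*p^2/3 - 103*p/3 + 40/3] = 4*p^3 - 29*p^2 + 178*p/3 - 103/3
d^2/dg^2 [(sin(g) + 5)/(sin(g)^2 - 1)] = (-23*sin(g) + sin(3*g) + 40*cos(2*g) - 80)/(cos(2*g) + 1)^2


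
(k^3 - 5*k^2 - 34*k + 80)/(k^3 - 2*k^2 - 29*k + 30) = (k^2 - 10*k + 16)/(k^2 - 7*k + 6)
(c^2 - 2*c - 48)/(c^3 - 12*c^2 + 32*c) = (c + 6)/(c*(c - 4))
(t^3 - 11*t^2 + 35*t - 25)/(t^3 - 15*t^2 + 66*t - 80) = (t^2 - 6*t + 5)/(t^2 - 10*t + 16)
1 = 1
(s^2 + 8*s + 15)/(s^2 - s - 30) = (s + 3)/(s - 6)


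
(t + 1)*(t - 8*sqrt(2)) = t^2 - 8*sqrt(2)*t + t - 8*sqrt(2)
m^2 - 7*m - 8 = (m - 8)*(m + 1)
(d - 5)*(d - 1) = d^2 - 6*d + 5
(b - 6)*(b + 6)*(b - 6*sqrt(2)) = b^3 - 6*sqrt(2)*b^2 - 36*b + 216*sqrt(2)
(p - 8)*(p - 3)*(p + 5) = p^3 - 6*p^2 - 31*p + 120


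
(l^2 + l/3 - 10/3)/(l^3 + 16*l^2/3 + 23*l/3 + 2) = (3*l - 5)/(3*l^2 + 10*l + 3)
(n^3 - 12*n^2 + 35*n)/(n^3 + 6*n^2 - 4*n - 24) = n*(n^2 - 12*n + 35)/(n^3 + 6*n^2 - 4*n - 24)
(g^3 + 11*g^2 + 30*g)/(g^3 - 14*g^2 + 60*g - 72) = g*(g^2 + 11*g + 30)/(g^3 - 14*g^2 + 60*g - 72)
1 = 1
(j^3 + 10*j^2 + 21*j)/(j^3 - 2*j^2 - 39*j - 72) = j*(j + 7)/(j^2 - 5*j - 24)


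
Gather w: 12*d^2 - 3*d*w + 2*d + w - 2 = 12*d^2 + 2*d + w*(1 - 3*d) - 2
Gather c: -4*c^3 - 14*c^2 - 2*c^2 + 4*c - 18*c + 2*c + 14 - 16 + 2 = -4*c^3 - 16*c^2 - 12*c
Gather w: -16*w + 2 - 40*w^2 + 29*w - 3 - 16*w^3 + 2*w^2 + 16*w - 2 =-16*w^3 - 38*w^2 + 29*w - 3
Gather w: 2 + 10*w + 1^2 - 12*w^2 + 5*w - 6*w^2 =-18*w^2 + 15*w + 3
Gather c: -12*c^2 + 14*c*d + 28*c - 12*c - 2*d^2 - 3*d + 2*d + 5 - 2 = -12*c^2 + c*(14*d + 16) - 2*d^2 - d + 3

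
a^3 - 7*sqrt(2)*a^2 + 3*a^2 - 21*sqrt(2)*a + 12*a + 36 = (a + 3)*(a - 6*sqrt(2))*(a - sqrt(2))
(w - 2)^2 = w^2 - 4*w + 4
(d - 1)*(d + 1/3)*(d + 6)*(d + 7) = d^4 + 37*d^3/3 + 33*d^2 - 97*d/3 - 14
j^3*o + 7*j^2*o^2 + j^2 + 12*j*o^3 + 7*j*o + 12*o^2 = (j + 3*o)*(j + 4*o)*(j*o + 1)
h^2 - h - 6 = (h - 3)*(h + 2)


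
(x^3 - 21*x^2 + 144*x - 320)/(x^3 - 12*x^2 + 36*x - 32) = (x^2 - 13*x + 40)/(x^2 - 4*x + 4)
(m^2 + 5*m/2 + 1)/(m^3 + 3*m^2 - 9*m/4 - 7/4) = 2*(m + 2)/(2*m^2 + 5*m - 7)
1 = 1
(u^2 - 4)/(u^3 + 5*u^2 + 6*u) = (u - 2)/(u*(u + 3))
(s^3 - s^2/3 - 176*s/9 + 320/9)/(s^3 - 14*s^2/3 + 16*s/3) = (3*s^2 + 7*s - 40)/(3*s*(s - 2))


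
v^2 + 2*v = v*(v + 2)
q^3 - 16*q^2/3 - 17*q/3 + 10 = (q - 6)*(q - 1)*(q + 5/3)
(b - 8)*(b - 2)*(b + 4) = b^3 - 6*b^2 - 24*b + 64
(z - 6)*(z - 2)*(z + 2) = z^3 - 6*z^2 - 4*z + 24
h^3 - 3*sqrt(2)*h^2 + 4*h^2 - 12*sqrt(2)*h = h*(h + 4)*(h - 3*sqrt(2))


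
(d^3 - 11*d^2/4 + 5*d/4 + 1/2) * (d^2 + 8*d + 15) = d^5 + 21*d^4/4 - 23*d^3/4 - 123*d^2/4 + 91*d/4 + 15/2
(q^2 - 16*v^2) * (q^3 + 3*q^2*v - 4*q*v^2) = q^5 + 3*q^4*v - 20*q^3*v^2 - 48*q^2*v^3 + 64*q*v^4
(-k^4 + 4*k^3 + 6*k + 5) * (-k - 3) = k^5 - k^4 - 12*k^3 - 6*k^2 - 23*k - 15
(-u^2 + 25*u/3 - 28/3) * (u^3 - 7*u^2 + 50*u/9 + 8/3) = -u^5 + 46*u^4/3 - 659*u^3/9 + 2942*u^2/27 - 800*u/27 - 224/9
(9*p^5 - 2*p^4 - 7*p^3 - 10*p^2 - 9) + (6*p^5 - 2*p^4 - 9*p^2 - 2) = 15*p^5 - 4*p^4 - 7*p^3 - 19*p^2 - 11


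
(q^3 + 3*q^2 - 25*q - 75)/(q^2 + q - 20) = (q^2 - 2*q - 15)/(q - 4)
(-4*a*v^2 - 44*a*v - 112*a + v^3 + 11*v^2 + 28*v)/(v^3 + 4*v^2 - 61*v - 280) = (-4*a*v - 16*a + v^2 + 4*v)/(v^2 - 3*v - 40)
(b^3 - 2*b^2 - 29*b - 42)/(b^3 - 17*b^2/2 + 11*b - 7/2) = 2*(b^2 + 5*b + 6)/(2*b^2 - 3*b + 1)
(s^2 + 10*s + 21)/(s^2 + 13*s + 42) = (s + 3)/(s + 6)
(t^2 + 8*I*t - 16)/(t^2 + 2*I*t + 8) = (t + 4*I)/(t - 2*I)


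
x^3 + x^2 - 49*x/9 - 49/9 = (x - 7/3)*(x + 1)*(x + 7/3)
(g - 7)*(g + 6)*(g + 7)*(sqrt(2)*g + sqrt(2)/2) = sqrt(2)*g^4 + 13*sqrt(2)*g^3/2 - 46*sqrt(2)*g^2 - 637*sqrt(2)*g/2 - 147*sqrt(2)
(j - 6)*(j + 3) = j^2 - 3*j - 18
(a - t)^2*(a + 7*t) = a^3 + 5*a^2*t - 13*a*t^2 + 7*t^3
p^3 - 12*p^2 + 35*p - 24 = (p - 8)*(p - 3)*(p - 1)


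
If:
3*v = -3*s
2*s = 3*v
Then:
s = 0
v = 0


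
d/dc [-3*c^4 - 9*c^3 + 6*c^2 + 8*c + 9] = -12*c^3 - 27*c^2 + 12*c + 8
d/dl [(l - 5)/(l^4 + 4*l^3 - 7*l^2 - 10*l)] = (-3*l^4 + 12*l^3 + 67*l^2 - 70*l - 50)/(l^2*(l^6 + 8*l^5 + 2*l^4 - 76*l^3 - 31*l^2 + 140*l + 100))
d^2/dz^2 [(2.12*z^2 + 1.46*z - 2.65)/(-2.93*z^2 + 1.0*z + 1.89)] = (-2.8421709430404e-14*z^4 - 37.491108*z^3 + 66.060366*z^2 - 95.097252*z + 25.022906)/(25.153757*z^6 - 25.7547*z^5 - 39.886383*z^4 + 32.2262*z^3 + 25.728759*z^2 - 10.7163*z - 6.751269)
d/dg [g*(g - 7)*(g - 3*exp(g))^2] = (g - 3*exp(g))*(-2*g*(g - 7)*(3*exp(g) - 1) + g*(g - 3*exp(g)) + (g - 7)*(g - 3*exp(g)))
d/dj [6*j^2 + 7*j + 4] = 12*j + 7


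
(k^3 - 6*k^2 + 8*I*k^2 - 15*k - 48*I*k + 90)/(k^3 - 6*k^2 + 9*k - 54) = (k + 5*I)/(k - 3*I)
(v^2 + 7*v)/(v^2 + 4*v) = (v + 7)/(v + 4)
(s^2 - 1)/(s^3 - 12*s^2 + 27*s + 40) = (s - 1)/(s^2 - 13*s + 40)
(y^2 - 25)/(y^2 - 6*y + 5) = (y + 5)/(y - 1)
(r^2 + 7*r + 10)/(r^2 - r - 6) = (r + 5)/(r - 3)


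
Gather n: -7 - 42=-49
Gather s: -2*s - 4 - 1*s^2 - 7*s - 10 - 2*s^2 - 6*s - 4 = -3*s^2 - 15*s - 18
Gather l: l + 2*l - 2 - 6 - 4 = 3*l - 12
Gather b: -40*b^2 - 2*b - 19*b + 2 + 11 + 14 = -40*b^2 - 21*b + 27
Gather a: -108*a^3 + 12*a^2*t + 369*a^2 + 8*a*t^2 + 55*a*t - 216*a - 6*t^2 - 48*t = -108*a^3 + a^2*(12*t + 369) + a*(8*t^2 + 55*t - 216) - 6*t^2 - 48*t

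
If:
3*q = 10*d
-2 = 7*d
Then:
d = -2/7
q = -20/21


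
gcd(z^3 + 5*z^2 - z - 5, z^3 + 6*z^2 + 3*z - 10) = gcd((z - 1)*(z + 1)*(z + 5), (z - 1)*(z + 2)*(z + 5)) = z^2 + 4*z - 5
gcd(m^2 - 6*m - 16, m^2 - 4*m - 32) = m - 8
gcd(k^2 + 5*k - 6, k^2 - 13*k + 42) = 1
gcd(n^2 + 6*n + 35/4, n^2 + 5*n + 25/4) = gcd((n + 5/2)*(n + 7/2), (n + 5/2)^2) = n + 5/2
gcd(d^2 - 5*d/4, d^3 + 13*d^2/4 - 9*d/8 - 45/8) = d - 5/4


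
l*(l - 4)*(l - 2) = l^3 - 6*l^2 + 8*l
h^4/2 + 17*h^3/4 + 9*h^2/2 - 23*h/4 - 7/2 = (h/2 + 1)*(h - 1)*(h + 1/2)*(h + 7)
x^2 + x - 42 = (x - 6)*(x + 7)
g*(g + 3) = g^2 + 3*g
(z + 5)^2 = z^2 + 10*z + 25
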